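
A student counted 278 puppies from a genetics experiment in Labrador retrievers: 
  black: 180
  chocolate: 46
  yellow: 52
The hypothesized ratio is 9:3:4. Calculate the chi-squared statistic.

Expected counts for N = 278 under a 9:3:4 ratio (total parts = 16):
  black: 278 × 9/16 = 156.375
  chocolate: 278 × 3/16 = 52.125
  yellow: 278 × 4/16 = 69.5
χ² = Σ (O − E)² / E
  black: (180 − 156.375)² / 156.375 = 3.5692
  chocolate: (46 − 52.125)² / 52.125 = 0.7197
  yellow: (52 − 69.5)² / 69.5 = 4.4065
χ² = 3.5692 + 0.7197 + 4.4065 = 8.6954 ≈ 8.695

8.695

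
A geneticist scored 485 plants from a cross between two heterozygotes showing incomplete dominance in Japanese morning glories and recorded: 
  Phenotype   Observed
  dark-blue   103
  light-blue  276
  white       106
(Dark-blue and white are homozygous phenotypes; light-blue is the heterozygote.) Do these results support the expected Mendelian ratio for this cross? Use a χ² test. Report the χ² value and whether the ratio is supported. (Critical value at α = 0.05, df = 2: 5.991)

9.293; not consistent

With incomplete dominance, a heterozygote × heterozygote cross gives a 1:2:1 phenotypic ratio.
Expected counts for N = 485 under a 1:2:1 ratio (total parts = 4):
  dark-blue: 485 × 1/4 = 121.25
  light-blue: 485 × 2/4 = 242.5
  white: 485 × 1/4 = 121.25
χ² = Σ (O − E)² / E
  dark-blue: (103 − 121.25)² / 121.25 = 2.7469
  light-blue: (276 − 242.5)² / 242.5 = 4.6278
  white: (106 − 121.25)² / 121.25 = 1.9180
χ² = 2.7469 + 4.6278 + 1.9180 = 9.2927 ≈ 9.293
Degrees of freedom = 3 − 1 = 2; critical value at α = 0.05 is 5.991.
Since 9.293 > 5.991, we reject the null hypothesis — the data do not fit the 1:2:1 ratio.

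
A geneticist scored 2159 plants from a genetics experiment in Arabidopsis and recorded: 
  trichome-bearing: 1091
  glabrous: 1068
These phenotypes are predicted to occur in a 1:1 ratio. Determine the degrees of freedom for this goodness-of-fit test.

1

A goodness-of-fit test with 2 phenotype classes has df = 2 − 1 = 1.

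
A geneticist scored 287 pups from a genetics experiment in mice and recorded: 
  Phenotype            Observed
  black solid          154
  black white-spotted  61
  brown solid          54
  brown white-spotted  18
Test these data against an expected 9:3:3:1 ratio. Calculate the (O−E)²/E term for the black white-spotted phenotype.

0.960

Expected counts for N = 287 under a 9:3:3:1 ratio (total parts = 16):
  black solid: 287 × 9/16 = 161.4375
  black white-spotted: 287 × 3/16 = 53.8125
  brown solid: 287 × 3/16 = 53.8125
  brown white-spotted: 287 × 1/16 = 17.9375
Contribution of black white-spotted: (61 − 53.8125)² / 53.8125 = 0.9600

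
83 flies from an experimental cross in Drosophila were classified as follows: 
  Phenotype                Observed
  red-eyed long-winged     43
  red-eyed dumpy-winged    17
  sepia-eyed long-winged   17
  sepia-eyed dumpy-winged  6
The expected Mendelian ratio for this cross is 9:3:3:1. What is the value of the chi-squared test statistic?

Expected counts for N = 83 under a 9:3:3:1 ratio (total parts = 16):
  red-eyed long-winged: 83 × 9/16 = 46.6875
  red-eyed dumpy-winged: 83 × 3/16 = 15.5625
  sepia-eyed long-winged: 83 × 3/16 = 15.5625
  sepia-eyed dumpy-winged: 83 × 1/16 = 5.1875
χ² = Σ (O − E)² / E
  red-eyed long-winged: (43 − 46.6875)² / 46.6875 = 0.2912
  red-eyed dumpy-winged: (17 − 15.5625)² / 15.5625 = 0.1328
  sepia-eyed long-winged: (17 − 15.5625)² / 15.5625 = 0.1328
  sepia-eyed dumpy-winged: (6 − 5.1875)² / 5.1875 = 0.1273
χ² = 0.2912 + 0.1328 + 0.1328 + 0.1273 = 0.6841 ≈ 0.684

0.684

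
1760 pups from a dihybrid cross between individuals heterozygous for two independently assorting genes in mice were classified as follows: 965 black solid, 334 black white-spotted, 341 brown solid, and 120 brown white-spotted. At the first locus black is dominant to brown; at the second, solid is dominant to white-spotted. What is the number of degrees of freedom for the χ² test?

A dihybrid F₂ with independent assortment and complete dominance at both loci gives a 9:3:3:1 phenotypic ratio.
A goodness-of-fit test with 4 phenotype classes has df = 4 − 1 = 3.

3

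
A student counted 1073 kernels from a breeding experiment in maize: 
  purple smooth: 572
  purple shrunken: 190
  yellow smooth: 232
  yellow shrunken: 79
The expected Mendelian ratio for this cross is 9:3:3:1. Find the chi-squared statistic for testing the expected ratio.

9.117

Expected counts for N = 1073 under a 9:3:3:1 ratio (total parts = 16):
  purple smooth: 1073 × 9/16 = 603.5625
  purple shrunken: 1073 × 3/16 = 201.1875
  yellow smooth: 1073 × 3/16 = 201.1875
  yellow shrunken: 1073 × 1/16 = 67.0625
χ² = Σ (O − E)² / E
  purple smooth: (572 − 603.5625)² / 603.5625 = 1.6505
  purple shrunken: (190 − 201.1875)² / 201.1875 = 0.6221
  yellow smooth: (232 − 201.1875)² / 201.1875 = 4.7190
  yellow shrunken: (79 − 67.0625)² / 67.0625 = 2.1249
χ² = 1.6505 + 0.6221 + 4.7190 + 2.1249 = 9.1165 ≈ 9.117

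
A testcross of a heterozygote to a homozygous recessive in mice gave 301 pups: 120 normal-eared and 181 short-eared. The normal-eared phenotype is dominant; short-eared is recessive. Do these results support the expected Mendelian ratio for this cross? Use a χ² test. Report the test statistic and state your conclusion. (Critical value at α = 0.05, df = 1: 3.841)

A testcross of a heterozygote (Aa × aa) gives a 1:1 phenotypic ratio.
Under the 1:1 hypothesis (Σ ratio = 2, N = 301):
  normal-eared: 301 × 1/2 = 150.5
  short-eared: 301 × 1/2 = 150.5
χ² = Σ (O − E)² / E
  normal-eared: (120 − 150.5)² / 150.5 = 6.1811
  short-eared: (181 − 150.5)² / 150.5 = 6.1811
χ² = 6.1811 + 6.1811 = 12.3622 ≈ 12.362
Degrees of freedom = 2 − 1 = 1; critical value at α = 0.05 is 3.841.
Since 12.362 > 3.841, we reject the null hypothesis — the data do not fit the 1:1 ratio.

12.362; not consistent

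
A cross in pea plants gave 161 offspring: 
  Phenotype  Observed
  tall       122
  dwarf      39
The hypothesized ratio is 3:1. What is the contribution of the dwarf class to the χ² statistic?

Expected counts for N = 161 under a 3:1 ratio (total parts = 4):
  tall: 161 × 3/4 = 120.75
  dwarf: 161 × 1/4 = 40.25
Contribution of dwarf: (39 − 40.25)² / 40.25 = 0.0388

0.039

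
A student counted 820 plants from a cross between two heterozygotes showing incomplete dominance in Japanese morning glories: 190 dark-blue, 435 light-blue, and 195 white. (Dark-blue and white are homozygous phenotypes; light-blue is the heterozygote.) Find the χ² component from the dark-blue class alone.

1.098

With incomplete dominance, a heterozygote × heterozygote cross gives a 1:2:1 phenotypic ratio.
Expected counts for N = 820 under a 1:2:1 ratio (total parts = 4):
  dark-blue: 820 × 1/4 = 205
  light-blue: 820 × 2/4 = 410
  white: 820 × 1/4 = 205
Contribution of dark-blue: (190 − 205)² / 205 = 1.0976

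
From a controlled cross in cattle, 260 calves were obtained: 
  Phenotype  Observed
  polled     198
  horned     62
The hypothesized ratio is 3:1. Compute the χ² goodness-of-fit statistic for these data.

The 3:1 ratio has 4 parts, so with N = 260 the expected counts are:
  polled: 260 × 3/4 = 195
  horned: 260 × 1/4 = 65
χ² = Σ (O − E)² / E
  polled: (198 − 195)² / 195 = 0.0462
  horned: (62 − 65)² / 65 = 0.1385
χ² = 0.0462 + 0.1385 = 0.1847 ≈ 0.185

0.185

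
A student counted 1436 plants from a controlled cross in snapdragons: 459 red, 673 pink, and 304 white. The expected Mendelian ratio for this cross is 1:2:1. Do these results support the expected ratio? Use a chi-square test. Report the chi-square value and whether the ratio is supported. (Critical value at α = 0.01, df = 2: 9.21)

39.102; not consistent

Expected counts for N = 1436 under a 1:2:1 ratio (total parts = 4):
  red: 1436 × 1/4 = 359
  pink: 1436 × 2/4 = 718
  white: 1436 × 1/4 = 359
χ² = Σ (O − E)² / E
  red: (459 − 359)² / 359 = 27.8552
  pink: (673 − 718)² / 718 = 2.8203
  white: (304 − 359)² / 359 = 8.4262
χ² = 27.8552 + 2.8203 + 8.4262 = 39.1017 ≈ 39.102
Degrees of freedom = 3 − 1 = 2; critical value at α = 0.01 is 9.21.
Since 39.102 > 9.21, we reject the null hypothesis — the data do not fit the 1:2:1 ratio.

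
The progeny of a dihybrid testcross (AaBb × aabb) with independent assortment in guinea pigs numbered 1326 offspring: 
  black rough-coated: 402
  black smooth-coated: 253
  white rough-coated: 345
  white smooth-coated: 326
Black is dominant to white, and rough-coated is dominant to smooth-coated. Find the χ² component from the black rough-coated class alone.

14.993

A dihybrid testcross with independent assortment gives a 1:1:1:1 ratio.
The 1:1:1:1 ratio has 4 parts, so with N = 1326 the expected counts are:
  black rough-coated: 1326 × 1/4 = 331.5
  black smooth-coated: 1326 × 1/4 = 331.5
  white rough-coated: 1326 × 1/4 = 331.5
  white smooth-coated: 1326 × 1/4 = 331.5
Contribution of black rough-coated: (402 − 331.5)² / 331.5 = 14.9932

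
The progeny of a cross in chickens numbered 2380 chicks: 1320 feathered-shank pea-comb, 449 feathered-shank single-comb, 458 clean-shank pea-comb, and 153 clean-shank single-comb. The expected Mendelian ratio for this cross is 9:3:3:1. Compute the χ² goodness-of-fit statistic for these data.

0.710

The 9:3:3:1 ratio has 16 parts, so with N = 2380 the expected counts are:
  feathered-shank pea-comb: 2380 × 9/16 = 1338.75
  feathered-shank single-comb: 2380 × 3/16 = 446.25
  clean-shank pea-comb: 2380 × 3/16 = 446.25
  clean-shank single-comb: 2380 × 1/16 = 148.75
χ² = Σ (O − E)² / E
  feathered-shank pea-comb: (1320 − 1338.75)² / 1338.75 = 0.2626
  feathered-shank single-comb: (449 − 446.25)² / 446.25 = 0.0169
  clean-shank pea-comb: (458 − 446.25)² / 446.25 = 0.3094
  clean-shank single-comb: (153 − 148.75)² / 148.75 = 0.1214
χ² = 0.2626 + 0.0169 + 0.3094 + 0.1214 = 0.7103 ≈ 0.710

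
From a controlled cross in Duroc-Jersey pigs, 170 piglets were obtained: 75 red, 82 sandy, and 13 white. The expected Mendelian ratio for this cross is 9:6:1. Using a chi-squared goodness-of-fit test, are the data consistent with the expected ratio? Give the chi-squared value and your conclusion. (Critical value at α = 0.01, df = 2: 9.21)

Expected counts for N = 170 under a 9:6:1 ratio (total parts = 16):
  red: 170 × 9/16 = 95.625
  sandy: 170 × 6/16 = 63.75
  white: 170 × 1/16 = 10.625
χ² = Σ (O − E)² / E
  red: (75 − 95.625)² / 95.625 = 4.4485
  sandy: (82 − 63.75)² / 63.75 = 5.2245
  white: (13 − 10.625)² / 10.625 = 0.5309
χ² = 4.4485 + 5.2245 + 0.5309 = 10.2039 ≈ 10.204
Degrees of freedom = 3 − 1 = 2; critical value at α = 0.01 is 9.21.
Since 10.204 > 9.21, we reject the null hypothesis — the data do not fit the 9:6:1 ratio.

10.204; not consistent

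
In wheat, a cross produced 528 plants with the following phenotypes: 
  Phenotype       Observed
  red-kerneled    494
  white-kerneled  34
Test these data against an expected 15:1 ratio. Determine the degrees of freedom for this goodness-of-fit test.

A goodness-of-fit test with 2 phenotype classes has df = 2 − 1 = 1.

1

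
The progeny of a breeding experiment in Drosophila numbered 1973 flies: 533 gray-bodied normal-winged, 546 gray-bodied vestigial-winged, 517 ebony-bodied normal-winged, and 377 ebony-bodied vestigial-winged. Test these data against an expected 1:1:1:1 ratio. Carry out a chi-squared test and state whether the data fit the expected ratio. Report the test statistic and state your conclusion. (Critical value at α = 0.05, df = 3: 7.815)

Total ratio parts = 4. Expected numbers out of 1973:
  gray-bodied normal-winged: 1973 × 1/4 = 493.25
  gray-bodied vestigial-winged: 1973 × 1/4 = 493.25
  ebony-bodied normal-winged: 1973 × 1/4 = 493.25
  ebony-bodied vestigial-winged: 1973 × 1/4 = 493.25
χ² = Σ (O − E)² / E
  gray-bodied normal-winged: (533 − 493.25)² / 493.25 = 3.2034
  gray-bodied vestigial-winged: (546 − 493.25)² / 493.25 = 5.6413
  ebony-bodied normal-winged: (517 − 493.25)² / 493.25 = 1.1436
  ebony-bodied vestigial-winged: (377 − 493.25)² / 493.25 = 27.3980
χ² = 3.2034 + 5.6413 + 1.1436 + 27.3980 = 37.3863 ≈ 37.386
Degrees of freedom = 4 − 1 = 3; critical value at α = 0.05 is 7.815.
Since 37.386 > 7.815, we reject the null hypothesis — the data do not fit the 1:1:1:1 ratio.

37.386; not consistent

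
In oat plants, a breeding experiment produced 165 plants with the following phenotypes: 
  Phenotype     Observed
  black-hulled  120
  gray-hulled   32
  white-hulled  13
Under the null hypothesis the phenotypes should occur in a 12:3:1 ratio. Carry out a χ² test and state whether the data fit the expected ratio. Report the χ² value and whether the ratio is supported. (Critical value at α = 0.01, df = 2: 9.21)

0.851; consistent

Under the 12:3:1 hypothesis (Σ ratio = 16, N = 165):
  black-hulled: 165 × 12/16 = 123.75
  gray-hulled: 165 × 3/16 = 30.9375
  white-hulled: 165 × 1/16 = 10.3125
χ² = Σ (O − E)² / E
  black-hulled: (120 − 123.75)² / 123.75 = 0.1136
  gray-hulled: (32 − 30.9375)² / 30.9375 = 0.0365
  white-hulled: (13 − 10.3125)² / 10.3125 = 0.7004
χ² = 0.1136 + 0.0365 + 0.7004 = 0.8505 ≈ 0.851
Degrees of freedom = 3 − 1 = 2; critical value at α = 0.01 is 9.21.
Since 0.851 < 9.21, we fail to reject the null hypothesis — the data are consistent with the 12:3:1 ratio.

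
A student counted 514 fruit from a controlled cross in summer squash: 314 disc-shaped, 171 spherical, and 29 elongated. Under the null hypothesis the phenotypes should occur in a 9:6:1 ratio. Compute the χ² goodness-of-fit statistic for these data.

4.898

Total ratio parts = 16. Expected numbers out of 514:
  disc-shaped: 514 × 9/16 = 289.125
  spherical: 514 × 6/16 = 192.75
  elongated: 514 × 1/16 = 32.125
χ² = Σ (O − E)² / E
  disc-shaped: (314 − 289.125)² / 289.125 = 2.1401
  spherical: (171 − 192.75)² / 192.75 = 2.4543
  elongated: (29 − 32.125)² / 32.125 = 0.3040
χ² = 2.1401 + 2.4543 + 0.3040 = 4.8984 ≈ 4.898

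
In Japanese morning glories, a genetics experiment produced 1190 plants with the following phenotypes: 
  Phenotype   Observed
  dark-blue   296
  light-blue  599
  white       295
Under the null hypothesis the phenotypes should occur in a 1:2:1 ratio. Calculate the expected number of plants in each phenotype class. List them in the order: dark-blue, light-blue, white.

297.5, 595, 297.5

Expected counts for N = 1190 under a 1:2:1 ratio (total parts = 4):
  dark-blue: 1190 × 1/4 = 297.5
  light-blue: 1190 × 2/4 = 595
  white: 1190 × 1/4 = 297.5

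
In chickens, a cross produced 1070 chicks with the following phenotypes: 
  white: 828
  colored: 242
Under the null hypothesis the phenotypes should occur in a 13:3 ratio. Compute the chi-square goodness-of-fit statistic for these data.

10.502

Expected counts for N = 1070 under a 13:3 ratio (total parts = 16):
  white: 1070 × 13/16 = 869.375
  colored: 1070 × 3/16 = 200.625
χ² = Σ (O − E)² / E
  white: (828 − 869.375)² / 869.375 = 1.9691
  colored: (242 − 200.625)² / 200.625 = 8.5328
χ² = 1.9691 + 8.5328 = 10.5019 ≈ 10.502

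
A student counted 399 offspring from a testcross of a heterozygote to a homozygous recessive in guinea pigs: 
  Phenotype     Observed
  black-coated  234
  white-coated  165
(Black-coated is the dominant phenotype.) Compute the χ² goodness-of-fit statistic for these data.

A testcross of a heterozygote (Aa × aa) gives a 1:1 phenotypic ratio.
Total ratio parts = 2. Expected numbers out of 399:
  black-coated: 399 × 1/2 = 199.5
  white-coated: 399 × 1/2 = 199.5
χ² = Σ (O − E)² / E
  black-coated: (234 − 199.5)² / 199.5 = 5.9662
  white-coated: (165 − 199.5)² / 199.5 = 5.9662
χ² = 5.9662 + 5.9662 = 11.9324 ≈ 11.932

11.932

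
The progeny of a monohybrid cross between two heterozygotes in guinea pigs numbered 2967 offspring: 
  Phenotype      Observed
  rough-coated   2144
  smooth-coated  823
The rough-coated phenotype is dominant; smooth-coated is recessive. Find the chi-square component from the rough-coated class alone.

2.967

For a monohybrid cross between heterozygotes with complete dominance, the expected phenotypic ratio is 3:1.
The 3:1 ratio has 4 parts, so with N = 2967 the expected counts are:
  rough-coated: 2967 × 3/4 = 2225.25
  smooth-coated: 2967 × 1/4 = 741.75
Contribution of rough-coated: (2144 − 2225.25)² / 2225.25 = 2.9667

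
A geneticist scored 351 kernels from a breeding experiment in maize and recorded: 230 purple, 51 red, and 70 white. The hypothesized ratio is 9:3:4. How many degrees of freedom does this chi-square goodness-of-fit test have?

A goodness-of-fit test with 3 phenotype classes has df = 3 − 1 = 2.

2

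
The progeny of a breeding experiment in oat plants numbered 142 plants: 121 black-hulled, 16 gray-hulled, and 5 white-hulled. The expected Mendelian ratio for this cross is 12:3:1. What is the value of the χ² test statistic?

Total ratio parts = 16. Expected numbers out of 142:
  black-hulled: 142 × 12/16 = 106.5
  gray-hulled: 142 × 3/16 = 26.625
  white-hulled: 142 × 1/16 = 8.875
χ² = Σ (O − E)² / E
  black-hulled: (121 − 106.5)² / 106.5 = 1.9742
  gray-hulled: (16 − 26.625)² / 26.625 = 4.2400
  white-hulled: (5 − 8.875)² / 8.875 = 1.6919
χ² = 1.9742 + 4.2400 + 1.6919 = 7.9061 ≈ 7.906

7.906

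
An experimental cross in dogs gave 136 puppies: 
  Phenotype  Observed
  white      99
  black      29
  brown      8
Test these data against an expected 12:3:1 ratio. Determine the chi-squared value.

0.598

Under the 12:3:1 hypothesis (Σ ratio = 16, N = 136):
  white: 136 × 12/16 = 102
  black: 136 × 3/16 = 25.5
  brown: 136 × 1/16 = 8.5
χ² = Σ (O − E)² / E
  white: (99 − 102)² / 102 = 0.0882
  black: (29 − 25.5)² / 25.5 = 0.4804
  brown: (8 − 8.5)² / 8.5 = 0.0294
χ² = 0.0882 + 0.4804 + 0.0294 = 0.598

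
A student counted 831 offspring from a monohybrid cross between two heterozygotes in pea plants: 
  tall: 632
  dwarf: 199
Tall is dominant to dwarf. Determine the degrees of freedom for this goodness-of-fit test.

For a monohybrid cross between heterozygotes with complete dominance, the expected phenotypic ratio is 3:1.
A goodness-of-fit test with 2 phenotype classes has df = 2 − 1 = 1.

1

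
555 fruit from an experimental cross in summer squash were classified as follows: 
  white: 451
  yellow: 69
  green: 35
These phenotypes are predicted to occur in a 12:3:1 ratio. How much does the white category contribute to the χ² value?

The 12:3:1 ratio has 16 parts, so with N = 555 the expected counts are:
  white: 555 × 12/16 = 416.25
  yellow: 555 × 3/16 = 104.0625
  green: 555 × 1/16 = 34.6875
Contribution of white: (451 − 416.25)² / 416.25 = 2.9011

2.901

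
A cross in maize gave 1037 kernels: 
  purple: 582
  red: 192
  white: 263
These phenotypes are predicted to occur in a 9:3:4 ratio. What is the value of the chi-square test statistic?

The 9:3:4 ratio has 16 parts, so with N = 1037 the expected counts are:
  purple: 1037 × 9/16 = 583.3125
  red: 1037 × 3/16 = 194.4375
  white: 1037 × 4/16 = 259.25
χ² = Σ (O − E)² / E
  purple: (582 − 583.3125)² / 583.3125 = 0.0030
  red: (192 − 194.4375)² / 194.4375 = 0.0306
  white: (263 − 259.25)² / 259.25 = 0.0542
χ² = 0.0030 + 0.0306 + 0.0542 = 0.0878 ≈ 0.088

0.088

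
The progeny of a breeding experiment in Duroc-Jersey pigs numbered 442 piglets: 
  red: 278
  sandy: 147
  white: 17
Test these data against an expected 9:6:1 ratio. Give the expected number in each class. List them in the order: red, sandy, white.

248.625, 165.75, 27.625

Total ratio parts = 16. Expected numbers out of 442:
  red: 442 × 9/16 = 248.625
  sandy: 442 × 6/16 = 165.75
  white: 442 × 1/16 = 27.625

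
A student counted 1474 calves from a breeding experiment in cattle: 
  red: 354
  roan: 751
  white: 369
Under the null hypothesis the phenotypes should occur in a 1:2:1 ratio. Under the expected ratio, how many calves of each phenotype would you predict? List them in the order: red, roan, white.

Expected counts for N = 1474 under a 1:2:1 ratio (total parts = 4):
  red: 1474 × 1/4 = 368.5
  roan: 1474 × 2/4 = 737
  white: 1474 × 1/4 = 368.5

368.5, 737, 368.5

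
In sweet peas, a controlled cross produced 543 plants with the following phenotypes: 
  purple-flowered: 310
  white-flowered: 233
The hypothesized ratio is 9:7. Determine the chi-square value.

0.156

The 9:7 ratio has 16 parts, so with N = 543 the expected counts are:
  purple-flowered: 543 × 9/16 = 305.4375
  white-flowered: 543 × 7/16 = 237.5625
χ² = Σ (O − E)² / E
  purple-flowered: (310 − 305.4375)² / 305.4375 = 0.0682
  white-flowered: (233 − 237.5625)² / 237.5625 = 0.0876
χ² = 0.0682 + 0.0876 = 0.1558 ≈ 0.156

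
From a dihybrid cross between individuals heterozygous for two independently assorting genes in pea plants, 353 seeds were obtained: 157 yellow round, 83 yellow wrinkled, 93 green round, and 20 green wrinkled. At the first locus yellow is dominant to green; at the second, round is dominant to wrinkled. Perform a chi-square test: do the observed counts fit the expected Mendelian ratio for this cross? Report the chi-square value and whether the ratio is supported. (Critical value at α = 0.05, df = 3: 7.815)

A dihybrid F₂ with independent assortment and complete dominance at both loci gives a 9:3:3:1 phenotypic ratio.
Total ratio parts = 16. Expected numbers out of 353:
  yellow round: 353 × 9/16 = 198.5625
  yellow wrinkled: 353 × 3/16 = 66.1875
  green round: 353 × 3/16 = 66.1875
  green wrinkled: 353 × 1/16 = 22.0625
χ² = Σ (O − E)² / E
  yellow round: (157 − 198.5625)² / 198.5625 = 8.6997
  yellow wrinkled: (83 − 66.1875)² / 66.1875 = 4.2706
  green round: (93 − 66.1875)² / 66.1875 = 10.8617
  green wrinkled: (20 − 22.0625)² / 22.0625 = 0.1928
χ² = 8.6997 + 4.2706 + 10.8617 + 0.1928 = 24.0248 ≈ 24.025
Degrees of freedom = 4 − 1 = 3; critical value at α = 0.05 is 7.815.
Since 24.025 > 7.815, we reject the null hypothesis — the data do not fit the 9:3:3:1 ratio.

24.025; not consistent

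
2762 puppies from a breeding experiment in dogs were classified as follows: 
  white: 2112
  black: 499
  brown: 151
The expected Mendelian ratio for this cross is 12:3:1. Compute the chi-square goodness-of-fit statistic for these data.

Total ratio parts = 16. Expected numbers out of 2762:
  white: 2762 × 12/16 = 2071.5
  black: 2762 × 3/16 = 517.875
  brown: 2762 × 1/16 = 172.625
χ² = Σ (O − E)² / E
  white: (2112 − 2071.5)² / 2071.5 = 0.7918
  black: (499 − 517.875)² / 517.875 = 0.6879
  brown: (151 − 172.625)² / 172.625 = 2.7090
χ² = 0.7918 + 0.6879 + 2.7090 = 4.1887 ≈ 4.189

4.189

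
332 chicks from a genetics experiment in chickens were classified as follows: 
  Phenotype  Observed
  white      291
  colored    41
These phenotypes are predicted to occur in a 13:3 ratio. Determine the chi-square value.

8.928

Under the 13:3 hypothesis (Σ ratio = 16, N = 332):
  white: 332 × 13/16 = 269.75
  colored: 332 × 3/16 = 62.25
χ² = Σ (O − E)² / E
  white: (291 − 269.75)² / 269.75 = 1.6740
  colored: (41 − 62.25)² / 62.25 = 7.2540
χ² = 1.6740 + 7.2540 = 8.928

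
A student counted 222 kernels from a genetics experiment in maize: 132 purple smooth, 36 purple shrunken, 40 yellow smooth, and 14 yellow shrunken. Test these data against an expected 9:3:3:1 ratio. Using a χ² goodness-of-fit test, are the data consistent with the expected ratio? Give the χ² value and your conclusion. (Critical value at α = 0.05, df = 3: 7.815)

1.231; consistent

Under the 9:3:3:1 hypothesis (Σ ratio = 16, N = 222):
  purple smooth: 222 × 9/16 = 124.875
  purple shrunken: 222 × 3/16 = 41.625
  yellow smooth: 222 × 3/16 = 41.625
  yellow shrunken: 222 × 1/16 = 13.875
χ² = Σ (O − E)² / E
  purple smooth: (132 − 124.875)² / 124.875 = 0.4065
  purple shrunken: (36 − 41.625)² / 41.625 = 0.7601
  yellow smooth: (40 − 41.625)² / 41.625 = 0.0634
  yellow shrunken: (14 − 13.875)² / 13.875 = 0.0011
χ² = 0.4065 + 0.7601 + 0.0634 + 0.0011 = 1.2311 ≈ 1.231
Degrees of freedom = 4 − 1 = 3; critical value at α = 0.05 is 7.815.
Since 1.231 < 7.815, we fail to reject the null hypothesis — the data are consistent with the 9:3:3:1 ratio.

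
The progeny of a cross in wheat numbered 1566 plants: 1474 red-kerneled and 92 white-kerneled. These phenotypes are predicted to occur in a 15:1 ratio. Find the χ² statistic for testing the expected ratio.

Under the 15:1 hypothesis (Σ ratio = 16, N = 1566):
  red-kerneled: 1566 × 15/16 = 1468.125
  white-kerneled: 1566 × 1/16 = 97.875
χ² = Σ (O − E)² / E
  red-kerneled: (1474 − 1468.125)² / 1468.125 = 0.0235
  white-kerneled: (92 − 97.875)² / 97.875 = 0.3527
χ² = 0.0235 + 0.3527 = 0.3762 ≈ 0.376

0.376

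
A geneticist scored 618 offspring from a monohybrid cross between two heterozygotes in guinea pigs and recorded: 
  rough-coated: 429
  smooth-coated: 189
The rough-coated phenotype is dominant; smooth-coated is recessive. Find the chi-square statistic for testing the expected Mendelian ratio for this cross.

10.272

For a monohybrid cross between heterozygotes with complete dominance, the expected phenotypic ratio is 3:1.
Under the 3:1 hypothesis (Σ ratio = 4, N = 618):
  rough-coated: 618 × 3/4 = 463.5
  smooth-coated: 618 × 1/4 = 154.5
χ² = Σ (O − E)² / E
  rough-coated: (429 − 463.5)² / 463.5 = 2.5680
  smooth-coated: (189 − 154.5)² / 154.5 = 7.7039
χ² = 2.5680 + 7.7039 = 10.2719 ≈ 10.272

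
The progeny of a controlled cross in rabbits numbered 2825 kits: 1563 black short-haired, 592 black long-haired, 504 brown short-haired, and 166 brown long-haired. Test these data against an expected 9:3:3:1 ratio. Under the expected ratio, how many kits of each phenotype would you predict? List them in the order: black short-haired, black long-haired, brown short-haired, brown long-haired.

Expected counts for N = 2825 under a 9:3:3:1 ratio (total parts = 16):
  black short-haired: 2825 × 9/16 = 1589.0625
  black long-haired: 2825 × 3/16 = 529.6875
  brown short-haired: 2825 × 3/16 = 529.6875
  brown long-haired: 2825 × 1/16 = 176.5625

1589.0625, 529.6875, 529.6875, 176.5625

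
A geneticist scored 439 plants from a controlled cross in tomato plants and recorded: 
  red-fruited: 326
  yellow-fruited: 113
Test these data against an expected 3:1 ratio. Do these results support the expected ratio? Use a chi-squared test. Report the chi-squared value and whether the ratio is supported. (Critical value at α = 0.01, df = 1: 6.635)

Total ratio parts = 4. Expected numbers out of 439:
  red-fruited: 439 × 3/4 = 329.25
  yellow-fruited: 439 × 1/4 = 109.75
χ² = Σ (O − E)² / E
  red-fruited: (326 − 329.25)² / 329.25 = 0.0321
  yellow-fruited: (113 − 109.75)² / 109.75 = 0.0962
χ² = 0.0321 + 0.0962 = 0.1283 ≈ 0.128
Degrees of freedom = 2 − 1 = 1; critical value at α = 0.01 is 6.635.
Since 0.128 < 6.635, we fail to reject the null hypothesis — the data are consistent with the 3:1 ratio.

0.128; consistent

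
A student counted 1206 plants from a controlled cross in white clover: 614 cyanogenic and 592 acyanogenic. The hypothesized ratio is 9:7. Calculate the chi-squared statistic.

13.963

Under the 9:7 hypothesis (Σ ratio = 16, N = 1206):
  cyanogenic: 1206 × 9/16 = 678.375
  acyanogenic: 1206 × 7/16 = 527.625
χ² = Σ (O − E)² / E
  cyanogenic: (614 − 678.375)² / 678.375 = 6.1089
  acyanogenic: (592 − 527.625)² / 527.625 = 7.8543
χ² = 6.1089 + 7.8543 = 13.9632 ≈ 13.963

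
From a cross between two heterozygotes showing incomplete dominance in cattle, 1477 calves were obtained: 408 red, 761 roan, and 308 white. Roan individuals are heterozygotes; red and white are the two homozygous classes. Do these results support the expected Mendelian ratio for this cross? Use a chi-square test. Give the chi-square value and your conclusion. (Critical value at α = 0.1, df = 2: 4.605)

With incomplete dominance, a heterozygote × heterozygote cross gives a 1:2:1 phenotypic ratio.
Expected counts for N = 1477 under a 1:2:1 ratio (total parts = 4):
  red: 1477 × 1/4 = 369.25
  roan: 1477 × 2/4 = 738.5
  white: 1477 × 1/4 = 369.25
χ² = Σ (O − E)² / E
  red: (408 − 369.25)² / 369.25 = 4.0665
  roan: (761 − 738.5)² / 738.5 = 0.6855
  white: (308 − 369.25)² / 369.25 = 10.1600
χ² = 4.0665 + 0.6855 + 10.1600 = 14.912
Degrees of freedom = 3 − 1 = 2; critical value at α = 0.1 is 4.605.
Since 14.912 > 4.605, we reject the null hypothesis — the data do not fit the 1:2:1 ratio.

14.912; not consistent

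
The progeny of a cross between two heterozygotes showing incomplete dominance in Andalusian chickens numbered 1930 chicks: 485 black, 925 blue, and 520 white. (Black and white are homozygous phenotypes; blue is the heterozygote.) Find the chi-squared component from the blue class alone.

1.658

With incomplete dominance, a heterozygote × heterozygote cross gives a 1:2:1 phenotypic ratio.
The 1:2:1 ratio has 4 parts, so with N = 1930 the expected counts are:
  black: 1930 × 1/4 = 482.5
  blue: 1930 × 2/4 = 965
  white: 1930 × 1/4 = 482.5
Contribution of blue: (925 − 965)² / 965 = 1.6580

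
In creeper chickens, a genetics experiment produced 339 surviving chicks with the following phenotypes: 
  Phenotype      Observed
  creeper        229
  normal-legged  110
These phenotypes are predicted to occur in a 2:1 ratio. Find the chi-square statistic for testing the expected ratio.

0.119

The 2:1 ratio has 3 parts, so with N = 339 the expected counts are:
  creeper: 339 × 2/3 = 226
  normal-legged: 339 × 1/3 = 113
χ² = Σ (O − E)² / E
  creeper: (229 − 226)² / 226 = 0.0398
  normal-legged: (110 − 113)² / 113 = 0.0796
χ² = 0.0398 + 0.0796 = 0.1194 ≈ 0.119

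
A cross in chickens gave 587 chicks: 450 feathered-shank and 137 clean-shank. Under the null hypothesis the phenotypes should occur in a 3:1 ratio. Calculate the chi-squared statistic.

Under the 3:1 hypothesis (Σ ratio = 4, N = 587):
  feathered-shank: 587 × 3/4 = 440.25
  clean-shank: 587 × 1/4 = 146.75
χ² = Σ (O − E)² / E
  feathered-shank: (450 − 440.25)² / 440.25 = 0.2159
  clean-shank: (137 − 146.75)² / 146.75 = 0.6478
χ² = 0.2159 + 0.6478 = 0.8637 ≈ 0.864

0.864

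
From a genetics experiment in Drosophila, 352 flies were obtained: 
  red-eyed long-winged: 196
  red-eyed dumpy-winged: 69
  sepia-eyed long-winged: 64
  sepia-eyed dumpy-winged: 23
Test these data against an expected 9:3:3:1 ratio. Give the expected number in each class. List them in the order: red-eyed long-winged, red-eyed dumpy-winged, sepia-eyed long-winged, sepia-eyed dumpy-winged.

198, 66, 66, 22

Under the 9:3:3:1 hypothesis (Σ ratio = 16, N = 352):
  red-eyed long-winged: 352 × 9/16 = 198
  red-eyed dumpy-winged: 352 × 3/16 = 66
  sepia-eyed long-winged: 352 × 3/16 = 66
  sepia-eyed dumpy-winged: 352 × 1/16 = 22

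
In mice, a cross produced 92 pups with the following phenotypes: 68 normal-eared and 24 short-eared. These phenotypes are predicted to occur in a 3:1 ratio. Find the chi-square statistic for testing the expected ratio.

0.058

Under the 3:1 hypothesis (Σ ratio = 4, N = 92):
  normal-eared: 92 × 3/4 = 69
  short-eared: 92 × 1/4 = 23
χ² = Σ (O − E)² / E
  normal-eared: (68 − 69)² / 69 = 0.0145
  short-eared: (24 − 23)² / 23 = 0.0435
χ² = 0.0145 + 0.0435 = 0.058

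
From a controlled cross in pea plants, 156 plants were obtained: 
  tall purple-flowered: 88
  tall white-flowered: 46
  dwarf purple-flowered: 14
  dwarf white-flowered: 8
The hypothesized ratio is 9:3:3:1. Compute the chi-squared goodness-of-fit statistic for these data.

17.858

The 9:3:3:1 ratio has 16 parts, so with N = 156 the expected counts are:
  tall purple-flowered: 156 × 9/16 = 87.75
  tall white-flowered: 156 × 3/16 = 29.25
  dwarf purple-flowered: 156 × 3/16 = 29.25
  dwarf white-flowered: 156 × 1/16 = 9.75
χ² = Σ (O − E)² / E
  tall purple-flowered: (88 − 87.75)² / 87.75 = 0.0007
  tall white-flowered: (46 − 29.25)² / 29.25 = 9.5919
  dwarf purple-flowered: (14 − 29.25)² / 29.25 = 7.9509
  dwarf white-flowered: (8 − 9.75)² / 9.75 = 0.3141
χ² = 0.0007 + 9.5919 + 7.9509 + 0.3141 = 17.8576 ≈ 17.858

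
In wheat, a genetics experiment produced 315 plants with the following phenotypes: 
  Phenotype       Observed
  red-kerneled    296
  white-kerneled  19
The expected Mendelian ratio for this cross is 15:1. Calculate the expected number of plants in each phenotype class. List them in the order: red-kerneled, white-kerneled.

295.3125, 19.6875

The 15:1 ratio has 16 parts, so with N = 315 the expected counts are:
  red-kerneled: 315 × 15/16 = 295.3125
  white-kerneled: 315 × 1/16 = 19.6875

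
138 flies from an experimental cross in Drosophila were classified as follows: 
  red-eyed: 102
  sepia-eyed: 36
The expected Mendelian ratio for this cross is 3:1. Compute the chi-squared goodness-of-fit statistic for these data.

The 3:1 ratio has 4 parts, so with N = 138 the expected counts are:
  red-eyed: 138 × 3/4 = 103.5
  sepia-eyed: 138 × 1/4 = 34.5
χ² = Σ (O − E)² / E
  red-eyed: (102 − 103.5)² / 103.5 = 0.0217
  sepia-eyed: (36 − 34.5)² / 34.5 = 0.0652
χ² = 0.0217 + 0.0652 = 0.0869 ≈ 0.087

0.087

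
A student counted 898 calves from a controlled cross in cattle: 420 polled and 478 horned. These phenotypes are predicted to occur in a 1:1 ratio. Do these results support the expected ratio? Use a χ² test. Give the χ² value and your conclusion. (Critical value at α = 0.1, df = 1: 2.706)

3.746; not consistent

Expected counts for N = 898 under a 1:1 ratio (total parts = 2):
  polled: 898 × 1/2 = 449
  horned: 898 × 1/2 = 449
χ² = Σ (O − E)² / E
  polled: (420 − 449)² / 449 = 1.8731
  horned: (478 − 449)² / 449 = 1.8731
χ² = 1.8731 + 1.8731 = 3.7462 ≈ 3.746
Degrees of freedom = 2 − 1 = 1; critical value at α = 0.1 is 2.706.
Since 3.746 > 2.706, we reject the null hypothesis — the data do not fit the 1:1 ratio.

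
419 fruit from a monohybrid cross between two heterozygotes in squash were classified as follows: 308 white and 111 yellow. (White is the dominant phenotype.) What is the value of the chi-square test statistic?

For a monohybrid cross between heterozygotes with complete dominance, the expected phenotypic ratio is 3:1.
Total ratio parts = 4. Expected numbers out of 419:
  white: 419 × 3/4 = 314.25
  yellow: 419 × 1/4 = 104.75
χ² = Σ (O − E)² / E
  white: (308 − 314.25)² / 314.25 = 0.1243
  yellow: (111 − 104.75)² / 104.75 = 0.3729
χ² = 0.1243 + 0.3729 = 0.4972 ≈ 0.497

0.497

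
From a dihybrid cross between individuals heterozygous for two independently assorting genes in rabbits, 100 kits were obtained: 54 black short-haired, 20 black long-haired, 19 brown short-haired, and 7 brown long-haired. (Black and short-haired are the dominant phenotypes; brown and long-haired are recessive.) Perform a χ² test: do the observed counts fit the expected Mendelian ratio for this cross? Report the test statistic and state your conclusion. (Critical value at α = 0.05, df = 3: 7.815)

0.267; consistent

A dihybrid F₂ with independent assortment and complete dominance at both loci gives a 9:3:3:1 phenotypic ratio.
The 9:3:3:1 ratio has 16 parts, so with N = 100 the expected counts are:
  black short-haired: 100 × 9/16 = 56.25
  black long-haired: 100 × 3/16 = 18.75
  brown short-haired: 100 × 3/16 = 18.75
  brown long-haired: 100 × 1/16 = 6.25
χ² = Σ (O − E)² / E
  black short-haired: (54 − 56.25)² / 56.25 = 0.0900
  black long-haired: (20 − 18.75)² / 18.75 = 0.0833
  brown short-haired: (19 − 18.75)² / 18.75 = 0.0033
  brown long-haired: (7 − 6.25)² / 6.25 = 0.0900
χ² = 0.0900 + 0.0833 + 0.0033 + 0.0900 = 0.2666 ≈ 0.267
Degrees of freedom = 4 − 1 = 3; critical value at α = 0.05 is 7.815.
Since 0.267 < 7.815, we fail to reject the null hypothesis — the data are consistent with the 9:3:3:1 ratio.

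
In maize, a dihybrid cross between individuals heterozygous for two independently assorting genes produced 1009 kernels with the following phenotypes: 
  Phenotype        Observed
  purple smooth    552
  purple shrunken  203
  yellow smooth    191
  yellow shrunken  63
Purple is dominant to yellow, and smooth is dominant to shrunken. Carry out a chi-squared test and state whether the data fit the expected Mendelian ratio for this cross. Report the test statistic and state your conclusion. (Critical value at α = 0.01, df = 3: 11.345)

1.453; consistent

A dihybrid F₂ with independent assortment and complete dominance at both loci gives a 9:3:3:1 phenotypic ratio.
Total ratio parts = 16. Expected numbers out of 1009:
  purple smooth: 1009 × 9/16 = 567.5625
  purple shrunken: 1009 × 3/16 = 189.1875
  yellow smooth: 1009 × 3/16 = 189.1875
  yellow shrunken: 1009 × 1/16 = 63.0625
χ² = Σ (O − E)² / E
  purple smooth: (552 − 567.5625)² / 567.5625 = 0.4267
  purple shrunken: (203 − 189.1875)² / 189.1875 = 1.0084
  yellow smooth: (191 − 189.1875)² / 189.1875 = 0.0174
  yellow shrunken: (63 − 63.0625)² / 63.0625 = 0.0001
χ² = 0.4267 + 1.0084 + 0.0174 + 0.0001 = 1.4526 ≈ 1.453
Degrees of freedom = 4 − 1 = 3; critical value at α = 0.01 is 11.345.
Since 1.453 < 11.345, we fail to reject the null hypothesis — the data are consistent with the 9:3:3:1 ratio.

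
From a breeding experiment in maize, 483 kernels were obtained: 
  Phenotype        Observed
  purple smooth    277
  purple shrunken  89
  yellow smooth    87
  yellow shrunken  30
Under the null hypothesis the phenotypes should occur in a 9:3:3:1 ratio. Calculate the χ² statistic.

0.272

Total ratio parts = 16. Expected numbers out of 483:
  purple smooth: 483 × 9/16 = 271.6875
  purple shrunken: 483 × 3/16 = 90.5625
  yellow smooth: 483 × 3/16 = 90.5625
  yellow shrunken: 483 × 1/16 = 30.1875
χ² = Σ (O − E)² / E
  purple smooth: (277 − 271.6875)² / 271.6875 = 0.1039
  purple shrunken: (89 − 90.5625)² / 90.5625 = 0.0270
  yellow smooth: (87 − 90.5625)² / 90.5625 = 0.1401
  yellow shrunken: (30 − 30.1875)² / 30.1875 = 0.0012
χ² = 0.1039 + 0.0270 + 0.1401 + 0.0012 = 0.2722 ≈ 0.272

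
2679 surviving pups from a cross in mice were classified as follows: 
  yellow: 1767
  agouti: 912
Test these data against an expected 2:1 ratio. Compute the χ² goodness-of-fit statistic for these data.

Total ratio parts = 3. Expected numbers out of 2679:
  yellow: 2679 × 2/3 = 1786
  agouti: 2679 × 1/3 = 893
χ² = Σ (O − E)² / E
  yellow: (1767 − 1786)² / 1786 = 0.2021
  agouti: (912 − 893)² / 893 = 0.4043
χ² = 0.2021 + 0.4043 = 0.6064 ≈ 0.606

0.606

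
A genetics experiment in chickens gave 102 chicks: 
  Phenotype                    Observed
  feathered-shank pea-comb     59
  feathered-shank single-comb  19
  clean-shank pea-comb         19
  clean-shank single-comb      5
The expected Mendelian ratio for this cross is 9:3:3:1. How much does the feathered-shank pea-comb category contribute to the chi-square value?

Total ratio parts = 16. Expected numbers out of 102:
  feathered-shank pea-comb: 102 × 9/16 = 57.375
  feathered-shank single-comb: 102 × 3/16 = 19.125
  clean-shank pea-comb: 102 × 3/16 = 19.125
  clean-shank single-comb: 102 × 1/16 = 6.375
Contribution of feathered-shank pea-comb: (59 − 57.375)² / 57.375 = 0.0460

0.046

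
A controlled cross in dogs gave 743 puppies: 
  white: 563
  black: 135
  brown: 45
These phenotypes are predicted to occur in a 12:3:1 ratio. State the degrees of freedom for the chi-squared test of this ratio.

2

A goodness-of-fit test with 3 phenotype classes has df = 3 − 1 = 2.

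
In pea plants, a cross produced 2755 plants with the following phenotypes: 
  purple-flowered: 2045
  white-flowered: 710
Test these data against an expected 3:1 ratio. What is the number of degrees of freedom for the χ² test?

A goodness-of-fit test with 2 phenotype classes has df = 2 − 1 = 1.

1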